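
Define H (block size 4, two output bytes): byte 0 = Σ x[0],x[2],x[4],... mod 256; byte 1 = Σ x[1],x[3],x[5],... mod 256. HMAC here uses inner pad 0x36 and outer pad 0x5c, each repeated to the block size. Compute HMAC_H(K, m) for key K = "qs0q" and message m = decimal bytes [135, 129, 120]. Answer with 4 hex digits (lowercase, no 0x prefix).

e569

Key "qs0q" = 71 73 30 71 is exactly B = 4 bytes: K' = 71 73 30 71.
K' ⊕ ipad = 47 45 06 47.  K' ⊕ opad = 2d 2f 6c 2d.
Inner input = (K'⊕ipad) ∥ m = 47 45 06 47 ∥ 87 81 78.
Inner hash: even-index sum = 332 mod 256 = 76; odd-index sum = 269 mod 256 = 13 → 4c 0d.
Outer input = (K'⊕opad) ∥ inner = 2d 2f 6c 2d ∥ 4c 0d.
Outer hash (tag): even-index sum = 229 mod 256 = 229; odd-index sum = 105 mod 256 = 105 → e5 69.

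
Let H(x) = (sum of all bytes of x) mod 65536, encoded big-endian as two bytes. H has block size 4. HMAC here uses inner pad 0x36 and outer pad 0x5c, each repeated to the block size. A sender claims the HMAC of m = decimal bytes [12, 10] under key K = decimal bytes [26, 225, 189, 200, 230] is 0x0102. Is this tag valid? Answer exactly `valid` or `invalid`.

Key decimal bytes [26, 225, 189, 200, 230] = 1a e1 bd c8 e6 is 5 bytes > B = 4, so hash it first: H(key) = 03 66, then zero-pad to 4 bytes: K' = 03 66 00 00.
K' ⊕ ipad = 35 50 36 36; K' ⊕ opad = 5f 3a 5c 5c.
Inner hash: sum = 53+80+54+54+12+10 = 263 → 01 07.
Outer hash (recomputed tag): sum = 95+58+92+92+1+7 = 345 → 01 59.
Recomputed tag = 0159; claimed = 0102 → mismatch.

invalid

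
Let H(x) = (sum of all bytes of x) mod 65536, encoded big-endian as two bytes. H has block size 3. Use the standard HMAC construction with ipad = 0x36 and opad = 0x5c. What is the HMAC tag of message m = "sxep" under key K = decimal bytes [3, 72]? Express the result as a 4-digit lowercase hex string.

Key decimal bytes [3, 72] = 03 48 is 2 bytes ≤ B = 3; zero-pad to 3 bytes: K' = 03 48 00.
K' ⊕ ipad = 35 7e 36.  K' ⊕ opad = 5f 14 5c.
Inner input = (K'⊕ipad) ∥ m = 35 7e 36 ∥ 73 78 65 70.
Inner hash: sum = 53+126+54+115+120+101+112 = 681 → 02 a9.
Outer input = (K'⊕opad) ∥ inner = 5f 14 5c ∥ 02 a9.
Outer hash (tag): sum = 95+20+92+2+169 = 378 → 01 7a.

017a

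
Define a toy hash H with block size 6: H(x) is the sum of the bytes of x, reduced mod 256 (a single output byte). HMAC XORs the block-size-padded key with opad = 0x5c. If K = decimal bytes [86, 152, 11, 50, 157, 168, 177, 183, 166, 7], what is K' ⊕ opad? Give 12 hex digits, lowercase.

Key decimal bytes [86, 152, 11, 50, 157, 168, 177, 183, 166, 7] = 56 98 0b 32 9d a8 b1 b7 a6 07 is 10 bytes > B = 6, so hash it first: H(key) = 85, then zero-pad to 6 bytes: K' = 85 00 00 00 00 00.
XOR each byte with 0x5c: 85⊕5c=d9, 00⊕5c=5c, 00⊕5c=5c, 00⊕5c=5c, 00⊕5c=5c, 00⊕5c=5c.

d95c5c5c5c5c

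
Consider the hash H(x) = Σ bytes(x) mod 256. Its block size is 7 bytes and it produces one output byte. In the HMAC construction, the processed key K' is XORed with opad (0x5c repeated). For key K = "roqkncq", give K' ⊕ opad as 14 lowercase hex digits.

Key "roqkncq" = 72 6f 71 6b 6e 63 71 is exactly B = 7 bytes: K' = 72 6f 71 6b 6e 63 71.
XOR each byte with 0x5c: 72⊕5c=2e, 6f⊕5c=33, 71⊕5c=2d, 6b⊕5c=37, 6e⊕5c=32, 63⊕5c=3f, 71⊕5c=2d.

2e332d37323f2d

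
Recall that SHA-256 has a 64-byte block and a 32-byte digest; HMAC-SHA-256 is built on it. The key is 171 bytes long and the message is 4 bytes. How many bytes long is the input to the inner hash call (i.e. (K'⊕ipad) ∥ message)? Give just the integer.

Key is 171 > 64 bytes, so it is hashed to 32 bytes then zero-padded to 64: |K'| = 64.
Inner input = (K'⊕ipad) ∥ m → 64 + 4 = 68 bytes.

68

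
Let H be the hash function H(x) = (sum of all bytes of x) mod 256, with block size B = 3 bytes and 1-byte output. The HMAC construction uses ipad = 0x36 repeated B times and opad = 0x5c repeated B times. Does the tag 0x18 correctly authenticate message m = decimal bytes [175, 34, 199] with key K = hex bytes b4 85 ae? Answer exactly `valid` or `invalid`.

valid

Key hex bytes b4 85 ae is exactly B = 3 bytes: K' = b4 85 ae.
K' ⊕ ipad = 82 b3 98; K' ⊕ opad = e8 d9 f2.
Inner hash: sum = 130+179+152+175+34+199 = 869; mod 256 = 101 → 65.
Outer hash (recomputed tag): sum = 232+217+242+101 = 792; mod 256 = 24 → 18.
Recomputed tag = 18; claimed = 18 → match.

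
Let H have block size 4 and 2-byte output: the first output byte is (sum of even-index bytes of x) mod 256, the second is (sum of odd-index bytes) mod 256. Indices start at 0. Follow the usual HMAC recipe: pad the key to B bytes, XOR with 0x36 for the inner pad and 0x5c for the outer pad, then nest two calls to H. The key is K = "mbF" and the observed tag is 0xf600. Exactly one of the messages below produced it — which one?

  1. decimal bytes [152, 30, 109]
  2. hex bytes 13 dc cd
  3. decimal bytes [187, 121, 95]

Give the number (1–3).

Key "mbF" = 6d 62 46 is 3 bytes ≤ B = 4; zero-pad to 4 bytes: K' = 6d 62 46 00.
K' ⊕ ipad = 5b 54 70 36; K' ⊕ opad = 31 3e 1a 5c.
m1: inner = H(5b 54 70 36 98 1e 6d) = d0 a8; tag = H(31 3e 1a 5c d0 a8) = 1b42
m2: inner = H(5b 54 70 36 13 dc cd) = ab 66; tag = H(31 3e 1a 5c ab 66) = f600 ← matches
m3: inner = H(5b 54 70 36 bb 79 5f) = e5 03; tag = H(31 3e 1a 5c e5 03) = 309d

2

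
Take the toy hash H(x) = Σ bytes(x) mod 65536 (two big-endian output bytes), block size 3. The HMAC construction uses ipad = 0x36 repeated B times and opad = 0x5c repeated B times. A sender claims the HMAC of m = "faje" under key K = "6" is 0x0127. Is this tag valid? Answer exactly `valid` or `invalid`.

invalid

Key "6" = 36 is 1 byte ≤ B = 3; zero-pad to 3 bytes: K' = 36 00 00.
K' ⊕ ipad = 00 36 36; K' ⊕ opad = 6a 5c 5c.
Inner hash: sum = 0+54+54+102+97+106+101 = 514 → 02 02.
Outer hash (recomputed tag): sum = 106+92+92+2+2 = 294 → 01 26.
Recomputed tag = 0126; claimed = 0127 → mismatch.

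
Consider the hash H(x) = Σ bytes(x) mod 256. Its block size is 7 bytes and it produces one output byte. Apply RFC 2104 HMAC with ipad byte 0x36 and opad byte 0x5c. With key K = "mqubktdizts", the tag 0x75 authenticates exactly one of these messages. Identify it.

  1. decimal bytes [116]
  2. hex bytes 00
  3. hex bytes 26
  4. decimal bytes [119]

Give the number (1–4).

4

Key "mqubktdizts" = 6d 71 75 62 6b 74 64 69 7a 74 73 is 11 bytes > B = 7, so hash it first: H(key) = c2, then zero-pad to 7 bytes: K' = c2 00 00 00 00 00 00.
K' ⊕ ipad = f4 36 36 36 36 36 36; K' ⊕ opad = 9e 5c 5c 5c 5c 5c 5c.
m1: inner = H(f4 36 36 36 36 36 36 74) = ac; tag = H(9e 5c 5c 5c 5c 5c 5c ac) = 72
m2: inner = H(f4 36 36 36 36 36 36 00) = 38; tag = H(9e 5c 5c 5c 5c 5c 5c 38) = fe
m3: inner = H(f4 36 36 36 36 36 36 26) = 5e; tag = H(9e 5c 5c 5c 5c 5c 5c 5e) = 24
m4: inner = H(f4 36 36 36 36 36 36 77) = af; tag = H(9e 5c 5c 5c 5c 5c 5c af) = 75 ← matches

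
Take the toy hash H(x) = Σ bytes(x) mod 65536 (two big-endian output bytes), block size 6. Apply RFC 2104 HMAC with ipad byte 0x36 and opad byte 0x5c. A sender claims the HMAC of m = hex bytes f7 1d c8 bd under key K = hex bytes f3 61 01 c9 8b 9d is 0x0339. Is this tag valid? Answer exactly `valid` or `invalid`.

invalid

Key hex bytes f3 61 01 c9 8b 9d is exactly B = 6 bytes: K' = f3 61 01 c9 8b 9d.
K' ⊕ ipad = c5 57 37 ff bd ab; K' ⊕ opad = af 3d 5d 95 d7 c1.
Inner hash: sum = 197+87+55+255+189+171+247+29+200+189 = 1619 → 06 53.
Outer hash (recomputed tag): sum = 175+61+93+149+215+193+6+83 = 975 → 03 cf.
Recomputed tag = 03cf; claimed = 0339 → mismatch.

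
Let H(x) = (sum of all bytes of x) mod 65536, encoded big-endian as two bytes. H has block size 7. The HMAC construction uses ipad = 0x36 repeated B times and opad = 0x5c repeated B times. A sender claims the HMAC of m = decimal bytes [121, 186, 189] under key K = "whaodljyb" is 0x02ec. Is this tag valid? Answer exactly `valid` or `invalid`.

Key "whaodljyb" = 77 68 61 6f 64 6c 6a 79 62 is 9 bytes > B = 7, so hash it first: H(key) = 03 c4, then zero-pad to 7 bytes: K' = 03 c4 00 00 00 00 00.
K' ⊕ ipad = 35 f2 36 36 36 36 36; K' ⊕ opad = 5f 98 5c 5c 5c 5c 5c.
Inner hash: sum = 53+242+54+54+54+54+54+121+186+189 = 1061 → 04 25.
Outer hash (recomputed tag): sum = 95+152+92+92+92+92+92+4+37 = 748 → 02 ec.
Recomputed tag = 02ec; claimed = 02ec → match.

valid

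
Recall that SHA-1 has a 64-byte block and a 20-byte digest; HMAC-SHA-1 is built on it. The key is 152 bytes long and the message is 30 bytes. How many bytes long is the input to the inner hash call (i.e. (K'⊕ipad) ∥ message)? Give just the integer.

94

Key is 152 > 64 bytes, so it is hashed to 20 bytes then zero-padded to 64: |K'| = 64.
Inner input = (K'⊕ipad) ∥ m → 64 + 30 = 94 bytes.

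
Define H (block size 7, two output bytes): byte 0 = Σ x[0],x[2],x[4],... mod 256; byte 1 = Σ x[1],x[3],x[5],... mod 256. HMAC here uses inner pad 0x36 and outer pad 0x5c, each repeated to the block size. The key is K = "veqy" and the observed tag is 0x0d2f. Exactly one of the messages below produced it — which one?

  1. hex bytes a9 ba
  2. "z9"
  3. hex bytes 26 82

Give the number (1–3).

3

Key "veqy" = 76 65 71 79 is 4 bytes ≤ B = 7; zero-pad to 7 bytes: K' = 76 65 71 79 00 00 00.
K' ⊕ ipad = 40 53 47 4f 36 36 36; K' ⊕ opad = 2a 39 2d 25 5c 5c 5c.
m1: inner = H(40 53 47 4f 36 36 36 a9 ba) = ad 81; tag = H(2a 39 2d 25 5c 5c 5c ad 81) = 9067
m2: inner = H(40 53 47 4f 36 36 36 7a 39) = 2c 52; tag = H(2a 39 2d 25 5c 5c 5c 2c 52) = 61e6
m3: inner = H(40 53 47 4f 36 36 36 26 82) = 75 fe; tag = H(2a 39 2d 25 5c 5c 5c 75 fe) = 0d2f ← matches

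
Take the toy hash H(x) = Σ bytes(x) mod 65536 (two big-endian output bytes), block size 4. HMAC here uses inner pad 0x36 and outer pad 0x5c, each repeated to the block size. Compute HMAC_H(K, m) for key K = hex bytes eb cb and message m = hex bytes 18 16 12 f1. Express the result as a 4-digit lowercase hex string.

0280

Key hex bytes eb cb is 2 bytes ≤ B = 4; zero-pad to 4 bytes: K' = eb cb 00 00.
K' ⊕ ipad = dd fd 36 36.  K' ⊕ opad = b7 97 5c 5c.
Inner input = (K'⊕ipad) ∥ m = dd fd 36 36 ∥ 18 16 12 f1.
Inner hash: sum = 221+253+54+54+24+22+18+241 = 887 → 03 77.
Outer input = (K'⊕opad) ∥ inner = b7 97 5c 5c ∥ 03 77.
Outer hash (tag): sum = 183+151+92+92+3+119 = 640 → 02 80.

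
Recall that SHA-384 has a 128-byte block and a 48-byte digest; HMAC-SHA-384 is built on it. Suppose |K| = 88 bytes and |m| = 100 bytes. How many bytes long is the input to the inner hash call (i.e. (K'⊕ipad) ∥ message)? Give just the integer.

Key is 88 ≤ 128 bytes, zero-padded: |K'| = 128.
Inner input = (K'⊕ipad) ∥ m → 128 + 100 = 228 bytes.

228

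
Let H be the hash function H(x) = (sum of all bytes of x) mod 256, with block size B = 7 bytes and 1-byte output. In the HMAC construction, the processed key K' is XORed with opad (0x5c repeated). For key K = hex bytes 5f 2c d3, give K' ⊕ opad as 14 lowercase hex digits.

Key hex bytes 5f 2c d3 is 3 bytes ≤ B = 7; zero-pad to 7 bytes: K' = 5f 2c d3 00 00 00 00.
XOR each byte with 0x5c: 5f⊕5c=03, 2c⊕5c=70, d3⊕5c=8f, 00⊕5c=5c, 00⊕5c=5c, 00⊕5c=5c, 00⊕5c=5c.

03708f5c5c5c5c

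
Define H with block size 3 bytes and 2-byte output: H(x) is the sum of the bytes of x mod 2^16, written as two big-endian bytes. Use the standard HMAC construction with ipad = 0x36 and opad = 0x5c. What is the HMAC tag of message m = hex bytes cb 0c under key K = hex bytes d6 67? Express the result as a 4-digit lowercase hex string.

0161

Key hex bytes d6 67 is 2 bytes ≤ B = 3; zero-pad to 3 bytes: K' = d6 67 00.
K' ⊕ ipad = e0 51 36.  K' ⊕ opad = 8a 3b 5c.
Inner input = (K'⊕ipad) ∥ m = e0 51 36 ∥ cb 0c.
Inner hash: sum = 224+81+54+203+12 = 574 → 02 3e.
Outer input = (K'⊕opad) ∥ inner = 8a 3b 5c ∥ 02 3e.
Outer hash (tag): sum = 138+59+92+2+62 = 353 → 01 61.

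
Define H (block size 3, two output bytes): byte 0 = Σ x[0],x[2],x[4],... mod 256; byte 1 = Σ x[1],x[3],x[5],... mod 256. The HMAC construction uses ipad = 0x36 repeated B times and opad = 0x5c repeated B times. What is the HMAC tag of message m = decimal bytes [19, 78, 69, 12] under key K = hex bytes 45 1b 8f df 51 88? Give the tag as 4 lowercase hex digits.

Key hex bytes 45 1b 8f df 51 88 is 6 bytes > B = 3, so hash it first: H(key) = 25 82, then zero-pad to 3 bytes: K' = 25 82 00.
K' ⊕ ipad = 13 b4 36.  K' ⊕ opad = 79 de 5c.
Inner input = (K'⊕ipad) ∥ m = 13 b4 36 ∥ 13 4e 45 0c.
Inner hash: even-index sum = 163 mod 256 = 163; odd-index sum = 268 mod 256 = 12 → a3 0c.
Outer input = (K'⊕opad) ∥ inner = 79 de 5c ∥ a3 0c.
Outer hash (tag): even-index sum = 225 mod 256 = 225; odd-index sum = 385 mod 256 = 129 → e1 81.

e181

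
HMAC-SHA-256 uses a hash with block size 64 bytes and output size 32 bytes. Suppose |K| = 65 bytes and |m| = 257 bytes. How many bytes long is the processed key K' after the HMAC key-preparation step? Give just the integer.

Key is 65 > 64 bytes, so it is hashed to 32 bytes then zero-padded to 64: |K'| = 64.

64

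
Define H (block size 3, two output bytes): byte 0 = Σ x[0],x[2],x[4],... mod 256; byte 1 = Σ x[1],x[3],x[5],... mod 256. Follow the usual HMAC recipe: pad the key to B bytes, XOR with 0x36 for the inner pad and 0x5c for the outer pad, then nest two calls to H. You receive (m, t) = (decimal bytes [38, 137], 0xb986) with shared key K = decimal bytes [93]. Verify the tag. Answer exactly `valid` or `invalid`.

Key decimal bytes [93] = 5d is 1 byte ≤ B = 3; zero-pad to 3 bytes: K' = 5d 00 00.
K' ⊕ ipad = 6b 36 36; K' ⊕ opad = 01 5c 5c.
Inner hash: even-index sum = 298 mod 256 = 42; odd-index sum = 92 mod 256 = 92 → 2a 5c.
Outer hash (recomputed tag): even-index sum = 185 mod 256 = 185; odd-index sum = 134 mod 256 = 134 → b9 86.
Recomputed tag = b986; claimed = b986 → match.

valid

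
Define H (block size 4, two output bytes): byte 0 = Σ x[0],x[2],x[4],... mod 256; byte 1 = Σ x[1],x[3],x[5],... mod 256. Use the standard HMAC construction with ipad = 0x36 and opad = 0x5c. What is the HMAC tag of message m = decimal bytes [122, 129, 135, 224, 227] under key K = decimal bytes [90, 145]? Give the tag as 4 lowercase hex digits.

Key decimal bytes [90, 145] = 5a 91 is 2 bytes ≤ B = 4; zero-pad to 4 bytes: K' = 5a 91 00 00.
K' ⊕ ipad = 6c a7 36 36.  K' ⊕ opad = 06 cd 5c 5c.
Inner input = (K'⊕ipad) ∥ m = 6c a7 36 36 ∥ 7a 81 87 e0 e3.
Inner hash: even-index sum = 646 mod 256 = 134; odd-index sum = 574 mod 256 = 62 → 86 3e.
Outer input = (K'⊕opad) ∥ inner = 06 cd 5c 5c ∥ 86 3e.
Outer hash (tag): even-index sum = 232 mod 256 = 232; odd-index sum = 359 mod 256 = 103 → e8 67.

e867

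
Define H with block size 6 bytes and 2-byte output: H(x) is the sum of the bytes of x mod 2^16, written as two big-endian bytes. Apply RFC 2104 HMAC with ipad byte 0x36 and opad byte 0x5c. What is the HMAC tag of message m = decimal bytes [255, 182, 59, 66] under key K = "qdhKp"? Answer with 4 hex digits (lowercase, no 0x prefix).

Key "qdhKp" = 71 64 68 4b 70 is 5 bytes ≤ B = 6; zero-pad to 6 bytes: K' = 71 64 68 4b 70 00.
K' ⊕ ipad = 47 52 5e 7d 46 36.  K' ⊕ opad = 2d 38 34 17 2c 5c.
Inner input = (K'⊕ipad) ∥ m = 47 52 5e 7d 46 36 ∥ ff b6 3b 42.
Inner hash: sum = 71+82+94+125+70+54+255+182+59+66 = 1058 → 04 22.
Outer input = (K'⊕opad) ∥ inner = 2d 38 34 17 2c 5c ∥ 04 22.
Outer hash (tag): sum = 45+56+52+23+44+92+4+34 = 350 → 01 5e.

015e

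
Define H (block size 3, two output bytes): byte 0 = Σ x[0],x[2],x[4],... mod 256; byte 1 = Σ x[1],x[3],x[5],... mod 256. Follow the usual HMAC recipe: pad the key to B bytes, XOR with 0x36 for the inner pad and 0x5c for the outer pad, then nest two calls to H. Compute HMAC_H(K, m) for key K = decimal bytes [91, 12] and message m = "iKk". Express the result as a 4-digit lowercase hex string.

Key decimal bytes [91, 12] = 5b 0c is 2 bytes ≤ B = 3; zero-pad to 3 bytes: K' = 5b 0c 00.
K' ⊕ ipad = 6d 3a 36.  K' ⊕ opad = 07 50 5c.
Inner input = (K'⊕ipad) ∥ m = 6d 3a 36 ∥ 69 4b 6b.
Inner hash: even-index sum = 238 mod 256 = 238; odd-index sum = 270 mod 256 = 14 → ee 0e.
Outer input = (K'⊕opad) ∥ inner = 07 50 5c ∥ ee 0e.
Outer hash (tag): even-index sum = 113 mod 256 = 113; odd-index sum = 318 mod 256 = 62 → 71 3e.

713e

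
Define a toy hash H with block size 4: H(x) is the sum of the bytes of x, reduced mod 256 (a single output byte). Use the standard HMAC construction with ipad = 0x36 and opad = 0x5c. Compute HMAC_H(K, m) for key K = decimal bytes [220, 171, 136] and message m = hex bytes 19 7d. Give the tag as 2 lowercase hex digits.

b8

Key decimal bytes [220, 171, 136] = dc ab 88 is 3 bytes ≤ B = 4; zero-pad to 4 bytes: K' = dc ab 88 00.
K' ⊕ ipad = ea 9d be 36.  K' ⊕ opad = 80 f7 d4 5c.
Inner input = (K'⊕ipad) ∥ m = ea 9d be 36 ∥ 19 7d.
Inner hash: sum = 234+157+190+54+25+125 = 785; mod 256 = 17 → 11.
Outer input = (K'⊕opad) ∥ inner = 80 f7 d4 5c ∥ 11.
Outer hash (tag): sum = 128+247+212+92+17 = 696; mod 256 = 184 → b8.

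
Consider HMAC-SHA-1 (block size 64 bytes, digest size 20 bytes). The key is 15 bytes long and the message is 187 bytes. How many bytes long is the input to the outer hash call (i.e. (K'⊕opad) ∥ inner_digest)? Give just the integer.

Key is 15 ≤ 64 bytes, zero-padded: |K'| = 64.
Outer input = (K'⊕opad) ∥ H(inner) → 64 + 20 = 84 bytes.

84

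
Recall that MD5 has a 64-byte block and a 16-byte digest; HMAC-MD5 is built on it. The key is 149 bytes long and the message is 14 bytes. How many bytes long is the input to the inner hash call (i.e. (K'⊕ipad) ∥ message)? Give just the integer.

78

Key is 149 > 64 bytes, so it is hashed to 16 bytes then zero-padded to 64: |K'| = 64.
Inner input = (K'⊕ipad) ∥ m → 64 + 14 = 78 bytes.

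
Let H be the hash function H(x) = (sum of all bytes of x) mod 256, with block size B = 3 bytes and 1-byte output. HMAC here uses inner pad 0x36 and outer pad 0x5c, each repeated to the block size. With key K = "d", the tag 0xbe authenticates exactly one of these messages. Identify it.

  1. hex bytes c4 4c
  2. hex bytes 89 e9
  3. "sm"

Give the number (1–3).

1

Key "d" = 64 is 1 byte ≤ B = 3; zero-pad to 3 bytes: K' = 64 00 00.
K' ⊕ ipad = 52 36 36; K' ⊕ opad = 38 5c 5c.
m1: inner = H(52 36 36 c4 4c) = ce; tag = H(38 5c 5c ce) = be ← matches
m2: inner = H(52 36 36 89 e9) = 30; tag = H(38 5c 5c 30) = 20
m3: inner = H(52 36 36 73 6d) = 9e; tag = H(38 5c 5c 9e) = 8e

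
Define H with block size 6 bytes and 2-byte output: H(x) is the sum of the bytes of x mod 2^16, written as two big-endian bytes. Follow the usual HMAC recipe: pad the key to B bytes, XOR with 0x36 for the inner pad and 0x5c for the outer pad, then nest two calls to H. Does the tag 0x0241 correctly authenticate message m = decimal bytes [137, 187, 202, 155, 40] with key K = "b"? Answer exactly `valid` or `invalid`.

valid

Key "b" = 62 is 1 byte ≤ B = 6; zero-pad to 6 bytes: K' = 62 00 00 00 00 00.
K' ⊕ ipad = 54 36 36 36 36 36; K' ⊕ opad = 3e 5c 5c 5c 5c 5c.
Inner hash: sum = 84+54+54+54+54+54+137+187+202+155+40 = 1075 → 04 33.
Outer hash (recomputed tag): sum = 62+92+92+92+92+92+4+51 = 577 → 02 41.
Recomputed tag = 0241; claimed = 0241 → match.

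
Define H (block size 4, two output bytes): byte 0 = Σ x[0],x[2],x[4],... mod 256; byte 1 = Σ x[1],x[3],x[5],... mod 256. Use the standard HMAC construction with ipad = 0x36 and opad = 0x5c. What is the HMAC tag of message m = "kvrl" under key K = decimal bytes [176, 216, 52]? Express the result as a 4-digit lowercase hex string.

b9e6

Key decimal bytes [176, 216, 52] = b0 d8 34 is 3 bytes ≤ B = 4; zero-pad to 4 bytes: K' = b0 d8 34 00.
K' ⊕ ipad = 86 ee 02 36.  K' ⊕ opad = ec 84 68 5c.
Inner input = (K'⊕ipad) ∥ m = 86 ee 02 36 ∥ 6b 76 72 6c.
Inner hash: even-index sum = 357 mod 256 = 101; odd-index sum = 518 mod 256 = 6 → 65 06.
Outer input = (K'⊕opad) ∥ inner = ec 84 68 5c ∥ 65 06.
Outer hash (tag): even-index sum = 441 mod 256 = 185; odd-index sum = 230 mod 256 = 230 → b9 e6.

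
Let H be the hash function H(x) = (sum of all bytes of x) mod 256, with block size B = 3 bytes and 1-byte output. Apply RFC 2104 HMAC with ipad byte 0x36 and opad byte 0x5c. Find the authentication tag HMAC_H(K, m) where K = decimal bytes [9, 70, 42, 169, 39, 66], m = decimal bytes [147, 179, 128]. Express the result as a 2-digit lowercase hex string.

Key decimal bytes [9, 70, 42, 169, 39, 66] = 09 46 2a a9 27 42 is 6 bytes > B = 3, so hash it first: H(key) = 8b, then zero-pad to 3 bytes: K' = 8b 00 00.
K' ⊕ ipad = bd 36 36.  K' ⊕ opad = d7 5c 5c.
Inner input = (K'⊕ipad) ∥ m = bd 36 36 ∥ 93 b3 80.
Inner hash: sum = 189+54+54+147+179+128 = 751; mod 256 = 239 → ef.
Outer input = (K'⊕opad) ∥ inner = d7 5c 5c ∥ ef.
Outer hash (tag): sum = 215+92+92+239 = 638; mod 256 = 126 → 7e.

7e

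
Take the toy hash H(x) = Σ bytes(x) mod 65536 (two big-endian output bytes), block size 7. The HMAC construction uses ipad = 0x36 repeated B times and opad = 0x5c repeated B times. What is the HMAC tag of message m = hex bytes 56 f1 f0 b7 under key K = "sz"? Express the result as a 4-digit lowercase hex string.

02b2

Key "sz" = 73 7a is 2 bytes ≤ B = 7; zero-pad to 7 bytes: K' = 73 7a 00 00 00 00 00.
K' ⊕ ipad = 45 4c 36 36 36 36 36.  K' ⊕ opad = 2f 26 5c 5c 5c 5c 5c.
Inner input = (K'⊕ipad) ∥ m = 45 4c 36 36 36 36 36 ∥ 56 f1 f0 b7.
Inner hash: sum = 69+76+54+54+54+54+54+86+241+240+183 = 1165 → 04 8d.
Outer input = (K'⊕opad) ∥ inner = 2f 26 5c 5c 5c 5c 5c ∥ 04 8d.
Outer hash (tag): sum = 47+38+92+92+92+92+92+4+141 = 690 → 02 b2.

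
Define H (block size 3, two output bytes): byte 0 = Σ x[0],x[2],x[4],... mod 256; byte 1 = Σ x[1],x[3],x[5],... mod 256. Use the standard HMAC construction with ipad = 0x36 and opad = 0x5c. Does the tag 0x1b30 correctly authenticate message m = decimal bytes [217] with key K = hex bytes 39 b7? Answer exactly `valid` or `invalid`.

Key hex bytes 39 b7 is 2 bytes ≤ B = 3; zero-pad to 3 bytes: K' = 39 b7 00.
K' ⊕ ipad = 0f 81 36; K' ⊕ opad = 65 eb 5c.
Inner hash: even-index sum = 69 mod 256 = 69; odd-index sum = 346 mod 256 = 90 → 45 5a.
Outer hash (recomputed tag): even-index sum = 283 mod 256 = 27; odd-index sum = 304 mod 256 = 48 → 1b 30.
Recomputed tag = 1b30; claimed = 1b30 → match.

valid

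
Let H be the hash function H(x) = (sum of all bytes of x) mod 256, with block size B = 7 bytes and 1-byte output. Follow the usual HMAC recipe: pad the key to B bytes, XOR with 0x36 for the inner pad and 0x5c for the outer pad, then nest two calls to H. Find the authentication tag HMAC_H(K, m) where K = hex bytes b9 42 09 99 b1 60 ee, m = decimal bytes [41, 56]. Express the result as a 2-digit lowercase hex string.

ff

Key hex bytes b9 42 09 99 b1 60 ee is exactly B = 7 bytes: K' = b9 42 09 99 b1 60 ee.
K' ⊕ ipad = 8f 74 3f af 87 56 d8.  K' ⊕ opad = e5 1e 55 c5 ed 3c b2.
Inner input = (K'⊕ipad) ∥ m = 8f 74 3f af 87 56 d8 ∥ 29 38.
Inner hash: sum = 143+116+63+175+135+86+216+41+56 = 1031; mod 256 = 7 → 07.
Outer input = (K'⊕opad) ∥ inner = e5 1e 55 c5 ed 3c b2 ∥ 07.
Outer hash (tag): sum = 229+30+85+197+237+60+178+7 = 1023; mod 256 = 255 → ff.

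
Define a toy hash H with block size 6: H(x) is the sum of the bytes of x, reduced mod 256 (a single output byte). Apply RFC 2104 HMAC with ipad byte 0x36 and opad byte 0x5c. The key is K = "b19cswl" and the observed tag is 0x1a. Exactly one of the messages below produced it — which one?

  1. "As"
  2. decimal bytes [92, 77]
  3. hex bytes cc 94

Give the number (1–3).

1

Key "b19cswl" = 62 31 39 63 73 77 6c is 7 bytes > B = 6, so hash it first: H(key) = 85, then zero-pad to 6 bytes: K' = 85 00 00 00 00 00.
K' ⊕ ipad = b3 36 36 36 36 36; K' ⊕ opad = d9 5c 5c 5c 5c 5c.
m1: inner = H(b3 36 36 36 36 36 41 73) = 75; tag = H(d9 5c 5c 5c 5c 5c 75) = 1a ← matches
m2: inner = H(b3 36 36 36 36 36 5c 4d) = 6a; tag = H(d9 5c 5c 5c 5c 5c 6a) = 0f
m3: inner = H(b3 36 36 36 36 36 cc 94) = 21; tag = H(d9 5c 5c 5c 5c 5c 21) = c6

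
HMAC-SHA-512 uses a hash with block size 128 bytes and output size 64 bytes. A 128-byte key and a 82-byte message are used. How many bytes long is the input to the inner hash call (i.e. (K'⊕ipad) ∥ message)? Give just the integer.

210

Key is 128 ≤ 128 bytes, zero-padded: |K'| = 128.
Inner input = (K'⊕ipad) ∥ m → 128 + 82 = 210 bytes.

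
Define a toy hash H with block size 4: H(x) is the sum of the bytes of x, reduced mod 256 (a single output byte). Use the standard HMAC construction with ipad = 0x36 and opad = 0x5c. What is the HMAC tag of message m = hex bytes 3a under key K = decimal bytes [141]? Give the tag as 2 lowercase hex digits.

Key decimal bytes [141] = 8d is 1 byte ≤ B = 4; zero-pad to 4 bytes: K' = 8d 00 00 00.
K' ⊕ ipad = bb 36 36 36.  K' ⊕ opad = d1 5c 5c 5c.
Inner input = (K'⊕ipad) ∥ m = bb 36 36 36 ∥ 3a.
Inner hash: sum = 187+54+54+54+58 = 407; mod 256 = 151 → 97.
Outer input = (K'⊕opad) ∥ inner = d1 5c 5c 5c ∥ 97.
Outer hash (tag): sum = 209+92+92+92+151 = 636; mod 256 = 124 → 7c.

7c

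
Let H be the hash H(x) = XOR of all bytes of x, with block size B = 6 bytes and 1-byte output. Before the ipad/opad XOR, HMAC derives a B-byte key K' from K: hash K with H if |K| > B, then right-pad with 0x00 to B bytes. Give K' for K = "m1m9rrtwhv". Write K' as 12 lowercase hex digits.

|K| = 10 > B = 6, so first hash the key.
H(K): XOR 6d⊕31⊕6d⊕39⊕72⊕72⊕74⊕77⊕68⊕76 = 15.
Zero-pad H(K) = 15 to 6 bytes: K' = 15 00 00 00 00 00.

150000000000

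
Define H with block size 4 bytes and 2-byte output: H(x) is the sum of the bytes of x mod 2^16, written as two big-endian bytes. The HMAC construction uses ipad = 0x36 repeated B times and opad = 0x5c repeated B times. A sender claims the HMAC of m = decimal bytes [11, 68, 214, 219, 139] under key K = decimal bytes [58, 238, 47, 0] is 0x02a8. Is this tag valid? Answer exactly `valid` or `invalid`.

valid

Key decimal bytes [58, 238, 47, 0] = 3a ee 2f 00 is exactly B = 4 bytes: K' = 3a ee 2f 00.
K' ⊕ ipad = 0c d8 19 36; K' ⊕ opad = 66 b2 73 5c.
Inner hash: sum = 12+216+25+54+11+68+214+219+139 = 958 → 03 be.
Outer hash (recomputed tag): sum = 102+178+115+92+3+190 = 680 → 02 a8.
Recomputed tag = 02a8; claimed = 02a8 → match.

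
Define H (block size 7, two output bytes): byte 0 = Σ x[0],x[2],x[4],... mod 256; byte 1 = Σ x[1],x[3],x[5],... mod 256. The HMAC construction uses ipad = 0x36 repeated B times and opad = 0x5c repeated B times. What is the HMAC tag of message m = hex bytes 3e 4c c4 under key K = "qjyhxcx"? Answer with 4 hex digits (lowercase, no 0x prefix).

Key "qjyhxcx" = 71 6a 79 68 78 63 78 is exactly B = 7 bytes: K' = 71 6a 79 68 78 63 78.
K' ⊕ ipad = 47 5c 4f 5e 4e 55 4e.  K' ⊕ opad = 2d 36 25 34 24 3f 24.
Inner input = (K'⊕ipad) ∥ m = 47 5c 4f 5e 4e 55 4e ∥ 3e 4c c4.
Inner hash: even-index sum = 382 mod 256 = 126; odd-index sum = 529 mod 256 = 17 → 7e 11.
Outer input = (K'⊕opad) ∥ inner = 2d 36 25 34 24 3f 24 ∥ 7e 11.
Outer hash (tag): even-index sum = 171 mod 256 = 171; odd-index sum = 295 mod 256 = 39 → ab 27.

ab27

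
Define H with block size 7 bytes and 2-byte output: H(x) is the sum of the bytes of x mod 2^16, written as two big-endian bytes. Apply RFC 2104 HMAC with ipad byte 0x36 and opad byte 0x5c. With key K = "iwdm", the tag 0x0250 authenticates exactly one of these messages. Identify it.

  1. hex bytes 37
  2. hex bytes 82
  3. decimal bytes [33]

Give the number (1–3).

2

Key "iwdm" = 69 77 64 6d is 4 bytes ≤ B = 7; zero-pad to 7 bytes: K' = 69 77 64 6d 00 00 00.
K' ⊕ ipad = 5f 41 52 5b 36 36 36; K' ⊕ opad = 35 2b 38 31 5c 5c 5c.
m1: inner = H(5f 41 52 5b 36 36 36 37) = 02 26; tag = H(35 2b 38 31 5c 5c 5c 02 26) = 0205
m2: inner = H(5f 41 52 5b 36 36 36 82) = 02 71; tag = H(35 2b 38 31 5c 5c 5c 02 71) = 0250 ← matches
m3: inner = H(5f 41 52 5b 36 36 36 21) = 02 10; tag = H(35 2b 38 31 5c 5c 5c 02 10) = 01ef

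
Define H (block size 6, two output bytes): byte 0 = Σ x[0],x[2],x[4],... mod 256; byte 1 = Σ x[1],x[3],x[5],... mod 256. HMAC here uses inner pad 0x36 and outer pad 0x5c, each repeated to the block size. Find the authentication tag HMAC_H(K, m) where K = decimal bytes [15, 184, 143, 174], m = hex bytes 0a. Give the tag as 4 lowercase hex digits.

Key decimal bytes [15, 184, 143, 174] = 0f b8 8f ae is 4 bytes ≤ B = 6; zero-pad to 6 bytes: K' = 0f b8 8f ae 00 00.
K' ⊕ ipad = 39 8e b9 98 36 36.  K' ⊕ opad = 53 e4 d3 f2 5c 5c.
Inner input = (K'⊕ipad) ∥ m = 39 8e b9 98 36 36 ∥ 0a.
Inner hash: even-index sum = 306 mod 256 = 50; odd-index sum = 348 mod 256 = 92 → 32 5c.
Outer input = (K'⊕opad) ∥ inner = 53 e4 d3 f2 5c 5c ∥ 32 5c.
Outer hash (tag): even-index sum = 436 mod 256 = 180; odd-index sum = 654 mod 256 = 142 → b4 8e.

b48e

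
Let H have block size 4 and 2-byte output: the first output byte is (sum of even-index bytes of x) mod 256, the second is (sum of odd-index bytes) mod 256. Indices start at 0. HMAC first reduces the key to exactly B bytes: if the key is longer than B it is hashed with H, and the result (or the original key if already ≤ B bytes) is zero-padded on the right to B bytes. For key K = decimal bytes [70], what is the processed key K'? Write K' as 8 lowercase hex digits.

Key decimal bytes [70] = 46 is 1 byte ≤ B = 4; zero-pad to 4 bytes: K' = 46 00 00 00.

46000000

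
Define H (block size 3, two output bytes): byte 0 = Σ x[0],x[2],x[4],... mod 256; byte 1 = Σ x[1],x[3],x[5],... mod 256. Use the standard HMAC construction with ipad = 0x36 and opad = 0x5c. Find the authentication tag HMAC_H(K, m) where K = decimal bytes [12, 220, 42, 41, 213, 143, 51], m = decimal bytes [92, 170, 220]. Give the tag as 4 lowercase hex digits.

98b0

Key decimal bytes [12, 220, 42, 41, 213, 143, 51] = 0c dc 2a 29 d5 8f 33 is 7 bytes > B = 3, so hash it first: H(key) = 3e 94, then zero-pad to 3 bytes: K' = 3e 94 00.
K' ⊕ ipad = 08 a2 36.  K' ⊕ opad = 62 c8 5c.
Inner input = (K'⊕ipad) ∥ m = 08 a2 36 ∥ 5c aa dc.
Inner hash: even-index sum = 232 mod 256 = 232; odd-index sum = 474 mod 256 = 218 → e8 da.
Outer input = (K'⊕opad) ∥ inner = 62 c8 5c ∥ e8 da.
Outer hash (tag): even-index sum = 408 mod 256 = 152; odd-index sum = 432 mod 256 = 176 → 98 b0.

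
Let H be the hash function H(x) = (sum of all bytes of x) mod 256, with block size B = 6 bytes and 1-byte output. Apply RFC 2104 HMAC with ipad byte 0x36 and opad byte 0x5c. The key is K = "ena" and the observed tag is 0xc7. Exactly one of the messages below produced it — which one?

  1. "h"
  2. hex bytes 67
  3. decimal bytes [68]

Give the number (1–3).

Key "ena" = 65 6e 61 is 3 bytes ≤ B = 6; zero-pad to 6 bytes: K' = 65 6e 61 00 00 00.
K' ⊕ ipad = 53 58 57 36 36 36; K' ⊕ opad = 39 32 3d 5c 5c 5c.
m1: inner = H(53 58 57 36 36 36 68) = 0c; tag = H(39 32 3d 5c 5c 5c 0c) = c8
m2: inner = H(53 58 57 36 36 36 67) = 0b; tag = H(39 32 3d 5c 5c 5c 0b) = c7 ← matches
m3: inner = H(53 58 57 36 36 36 44) = e8; tag = H(39 32 3d 5c 5c 5c e8) = a4

2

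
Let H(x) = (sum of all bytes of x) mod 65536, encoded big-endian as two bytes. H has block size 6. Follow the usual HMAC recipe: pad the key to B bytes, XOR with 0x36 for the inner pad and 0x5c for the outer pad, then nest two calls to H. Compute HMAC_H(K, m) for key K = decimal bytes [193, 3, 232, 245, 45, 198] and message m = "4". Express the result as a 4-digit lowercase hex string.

0374

Key decimal bytes [193, 3, 232, 245, 45, 198] = c1 03 e8 f5 2d c6 is exactly B = 6 bytes: K' = c1 03 e8 f5 2d c6.
K' ⊕ ipad = f7 35 de c3 1b f0.  K' ⊕ opad = 9d 5f b4 a9 71 9a.
Inner input = (K'⊕ipad) ∥ m = f7 35 de c3 1b f0 ∥ 34.
Inner hash: sum = 247+53+222+195+27+240+52 = 1036 → 04 0c.
Outer input = (K'⊕opad) ∥ inner = 9d 5f b4 a9 71 9a ∥ 04 0c.
Outer hash (tag): sum = 157+95+180+169+113+154+4+12 = 884 → 03 74.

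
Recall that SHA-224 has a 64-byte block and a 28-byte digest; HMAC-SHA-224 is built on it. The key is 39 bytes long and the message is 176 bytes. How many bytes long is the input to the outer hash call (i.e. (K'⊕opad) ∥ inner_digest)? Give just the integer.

92

Key is 39 ≤ 64 bytes, zero-padded: |K'| = 64.
Outer input = (K'⊕opad) ∥ H(inner) → 64 + 28 = 92 bytes.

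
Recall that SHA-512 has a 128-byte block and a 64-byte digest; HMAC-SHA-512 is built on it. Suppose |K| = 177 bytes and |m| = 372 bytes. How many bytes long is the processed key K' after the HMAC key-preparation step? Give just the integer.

Key is 177 > 128 bytes, so it is hashed to 64 bytes then zero-padded to 128: |K'| = 128.

128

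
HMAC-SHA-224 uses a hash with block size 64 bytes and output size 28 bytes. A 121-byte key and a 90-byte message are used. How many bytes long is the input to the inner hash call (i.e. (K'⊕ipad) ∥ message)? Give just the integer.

154

Key is 121 > 64 bytes, so it is hashed to 28 bytes then zero-padded to 64: |K'| = 64.
Inner input = (K'⊕ipad) ∥ m → 64 + 90 = 154 bytes.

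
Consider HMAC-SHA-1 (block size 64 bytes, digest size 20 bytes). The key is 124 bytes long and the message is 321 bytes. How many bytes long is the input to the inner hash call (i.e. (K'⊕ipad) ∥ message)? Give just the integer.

Key is 124 > 64 bytes, so it is hashed to 20 bytes then zero-padded to 64: |K'| = 64.
Inner input = (K'⊕ipad) ∥ m → 64 + 321 = 385 bytes.

385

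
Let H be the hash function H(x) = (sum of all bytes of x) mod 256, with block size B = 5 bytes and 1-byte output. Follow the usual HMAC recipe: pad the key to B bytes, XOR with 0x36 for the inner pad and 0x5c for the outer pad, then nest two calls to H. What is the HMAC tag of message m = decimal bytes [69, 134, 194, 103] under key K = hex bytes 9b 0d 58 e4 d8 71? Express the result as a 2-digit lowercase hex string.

Key hex bytes 9b 0d 58 e4 d8 71 is 6 bytes > B = 5, so hash it first: H(key) = 2d, then zero-pad to 5 bytes: K' = 2d 00 00 00 00.
K' ⊕ ipad = 1b 36 36 36 36.  K' ⊕ opad = 71 5c 5c 5c 5c.
Inner input = (K'⊕ipad) ∥ m = 1b 36 36 36 36 ∥ 45 86 c2 67.
Inner hash: sum = 27+54+54+54+54+69+134+194+103 = 743; mod 256 = 231 → e7.
Outer input = (K'⊕opad) ∥ inner = 71 5c 5c 5c 5c ∥ e7.
Outer hash (tag): sum = 113+92+92+92+92+231 = 712; mod 256 = 200 → c8.

c8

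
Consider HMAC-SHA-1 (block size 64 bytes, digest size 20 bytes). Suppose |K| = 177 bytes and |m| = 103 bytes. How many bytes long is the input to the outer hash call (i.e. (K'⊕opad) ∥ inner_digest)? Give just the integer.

Key is 177 > 64 bytes, so it is hashed to 20 bytes then zero-padded to 64: |K'| = 64.
Outer input = (K'⊕opad) ∥ H(inner) → 64 + 20 = 84 bytes.

84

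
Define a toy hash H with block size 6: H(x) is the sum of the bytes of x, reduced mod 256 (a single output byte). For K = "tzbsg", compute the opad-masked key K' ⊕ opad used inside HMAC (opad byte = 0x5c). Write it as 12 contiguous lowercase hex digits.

Key "tzbsg" = 74 7a 62 73 67 is 5 bytes ≤ B = 6; zero-pad to 6 bytes: K' = 74 7a 62 73 67 00.
XOR each byte with 0x5c: 74⊕5c=28, 7a⊕5c=26, 62⊕5c=3e, 73⊕5c=2f, 67⊕5c=3b, 00⊕5c=5c.

28263e2f3b5c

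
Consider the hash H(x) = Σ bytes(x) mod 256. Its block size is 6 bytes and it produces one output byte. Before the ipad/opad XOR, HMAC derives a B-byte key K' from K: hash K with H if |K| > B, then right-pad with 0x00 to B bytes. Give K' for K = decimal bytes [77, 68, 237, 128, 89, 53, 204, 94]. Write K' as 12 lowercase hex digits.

|K| = 8 > B = 6, so first hash the key.
H(K): sum = 77+68+237+128+89+53+204+94 = 950; mod 256 = 182 → b6.
Zero-pad H(K) = b6 to 6 bytes: K' = b6 00 00 00 00 00.

b60000000000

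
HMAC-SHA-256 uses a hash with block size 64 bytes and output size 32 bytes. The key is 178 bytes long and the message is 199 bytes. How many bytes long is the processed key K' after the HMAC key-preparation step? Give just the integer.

Key is 178 > 64 bytes, so it is hashed to 32 bytes then zero-padded to 64: |K'| = 64.

64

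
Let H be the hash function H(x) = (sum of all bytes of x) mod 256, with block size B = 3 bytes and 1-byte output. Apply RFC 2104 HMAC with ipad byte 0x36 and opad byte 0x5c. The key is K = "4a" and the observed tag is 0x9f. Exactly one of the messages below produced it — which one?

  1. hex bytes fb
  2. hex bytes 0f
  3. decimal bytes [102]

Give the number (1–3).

Key "4a" = 34 61 is 2 bytes ≤ B = 3; zero-pad to 3 bytes: K' = 34 61 00.
K' ⊕ ipad = 02 57 36; K' ⊕ opad = 68 3d 5c.
m1: inner = H(02 57 36 fb) = 8a; tag = H(68 3d 5c 8a) = 8b
m2: inner = H(02 57 36 0f) = 9e; tag = H(68 3d 5c 9e) = 9f ← matches
m3: inner = H(02 57 36 66) = f5; tag = H(68 3d 5c f5) = f6

2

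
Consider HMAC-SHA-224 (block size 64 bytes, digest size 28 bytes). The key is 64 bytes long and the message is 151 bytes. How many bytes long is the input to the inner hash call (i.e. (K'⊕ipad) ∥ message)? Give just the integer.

Key is 64 ≤ 64 bytes, zero-padded: |K'| = 64.
Inner input = (K'⊕ipad) ∥ m → 64 + 151 = 215 bytes.

215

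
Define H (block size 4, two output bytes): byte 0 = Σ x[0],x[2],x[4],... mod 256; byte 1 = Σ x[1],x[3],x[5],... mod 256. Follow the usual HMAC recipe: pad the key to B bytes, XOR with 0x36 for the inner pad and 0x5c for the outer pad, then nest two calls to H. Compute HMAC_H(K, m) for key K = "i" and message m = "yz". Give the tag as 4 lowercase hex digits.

Key "i" = 69 is 1 byte ≤ B = 4; zero-pad to 4 bytes: K' = 69 00 00 00.
K' ⊕ ipad = 5f 36 36 36.  K' ⊕ opad = 35 5c 5c 5c.
Inner input = (K'⊕ipad) ∥ m = 5f 36 36 36 ∥ 79 7a.
Inner hash: even-index sum = 270 mod 256 = 14; odd-index sum = 230 mod 256 = 230 → 0e e6.
Outer input = (K'⊕opad) ∥ inner = 35 5c 5c 5c ∥ 0e e6.
Outer hash (tag): even-index sum = 159 mod 256 = 159; odd-index sum = 414 mod 256 = 158 → 9f 9e.

9f9e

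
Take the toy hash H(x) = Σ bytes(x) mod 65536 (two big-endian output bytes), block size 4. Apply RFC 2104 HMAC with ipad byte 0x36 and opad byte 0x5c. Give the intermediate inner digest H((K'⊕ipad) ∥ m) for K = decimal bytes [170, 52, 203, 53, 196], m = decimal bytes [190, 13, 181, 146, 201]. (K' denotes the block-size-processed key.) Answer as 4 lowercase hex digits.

Key decimal bytes [170, 52, 203, 53, 196] = aa 34 cb 35 c4 is 5 bytes > B = 4, so hash it first: H(key) = 02 a2, then zero-pad to 4 bytes: K' = 02 a2 00 00.
K' ⊕ ipad = 34 94 36 36.
Inner input = 34 94 36 36 ∥ be 0d b5 92 c9.
Inner hash: sum = 52+148+54+54+190+13+181+146+201 = 1039 → 04 0f.

040f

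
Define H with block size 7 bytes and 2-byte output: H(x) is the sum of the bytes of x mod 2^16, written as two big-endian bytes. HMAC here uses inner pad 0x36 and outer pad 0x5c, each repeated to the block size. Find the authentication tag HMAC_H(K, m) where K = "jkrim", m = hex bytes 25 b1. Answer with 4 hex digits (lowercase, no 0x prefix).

02b4

Key "jkrim" = 6a 6b 72 69 6d is 5 bytes ≤ B = 7; zero-pad to 7 bytes: K' = 6a 6b 72 69 6d 00 00.
K' ⊕ ipad = 5c 5d 44 5f 5b 36 36.  K' ⊕ opad = 36 37 2e 35 31 5c 5c.
Inner input = (K'⊕ipad) ∥ m = 5c 5d 44 5f 5b 36 36 ∥ 25 b1.
Inner hash: sum = 92+93+68+95+91+54+54+37+177 = 761 → 02 f9.
Outer input = (K'⊕opad) ∥ inner = 36 37 2e 35 31 5c 5c ∥ 02 f9.
Outer hash (tag): sum = 54+55+46+53+49+92+92+2+249 = 692 → 02 b4.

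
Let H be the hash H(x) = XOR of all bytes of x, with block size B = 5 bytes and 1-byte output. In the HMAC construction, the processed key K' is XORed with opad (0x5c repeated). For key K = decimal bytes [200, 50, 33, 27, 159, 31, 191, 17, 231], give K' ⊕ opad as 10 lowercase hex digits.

555c5c5c5c

Key decimal bytes [200, 50, 33, 27, 159, 31, 191, 17, 231] = c8 32 21 1b 9f 1f bf 11 e7 is 9 bytes > B = 5, so hash it first: H(key) = 09, then zero-pad to 5 bytes: K' = 09 00 00 00 00.
XOR each byte with 0x5c: 09⊕5c=55, 00⊕5c=5c, 00⊕5c=5c, 00⊕5c=5c, 00⊕5c=5c.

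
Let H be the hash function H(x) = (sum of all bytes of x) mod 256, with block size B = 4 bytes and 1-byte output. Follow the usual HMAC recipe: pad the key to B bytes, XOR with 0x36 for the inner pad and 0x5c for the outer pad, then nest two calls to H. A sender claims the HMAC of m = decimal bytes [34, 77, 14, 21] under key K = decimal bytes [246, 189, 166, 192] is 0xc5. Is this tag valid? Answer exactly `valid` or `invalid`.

Key decimal bytes [246, 189, 166, 192] = f6 bd a6 c0 is exactly B = 4 bytes: K' = f6 bd a6 c0.
K' ⊕ ipad = c0 8b 90 f6; K' ⊕ opad = aa e1 fa 9c.
Inner hash: sum = 192+139+144+246+34+77+14+21 = 867; mod 256 = 99 → 63.
Outer hash (recomputed tag): sum = 170+225+250+156+99 = 900; mod 256 = 132 → 84.
Recomputed tag = 84; claimed = c5 → mismatch.

invalid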